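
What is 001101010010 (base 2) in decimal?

Sum of powers of 2 for each 1-bit:
2^1 + 2^4 + 2^6 + 2^8 + 2^9
= 2 + 16 + 64 + 256 + 512
= 850



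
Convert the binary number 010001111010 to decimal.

Sum of powers of 2 for each 1-bit:
2^1 + 2^3 + 2^4 + 2^5 + 2^6 + 2^10
= 2 + 8 + 16 + 32 + 64 + 1024
= 1146



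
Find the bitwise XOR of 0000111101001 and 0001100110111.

XOR: 1 when bits differ
  0000111101001
^ 0001100110111
---------------
  0001011011110
Decimal: 489 ^ 823 = 734



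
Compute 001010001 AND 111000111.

AND: 1 only when both bits are 1
  001010001
& 111000111
-----------
  001000001
Decimal: 81 & 455 = 65



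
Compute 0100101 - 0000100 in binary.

Method 1 - Direct subtraction (column by column from the right: bit − bit − borrow-in; if negative, add 2 and borrow 1 from the next column):
borrow: 0000000
        0100101
-       0000100
---------------
        0100001

Method 2 - Add two's complement:
Two's complement of 0000100: invert → 1111011, add 1 → 1111100
  0100101
+ 1111100
---------
 10100001  (end carry out of the top bit = 1)
Discarding the end carry: 0100001
Decimal check:
  0100101 = 32 + 4 + 1 = 37
  0000100 = 4
  37 - 4 = 33, and 0100001 = 32 + 1 = 33 ✓



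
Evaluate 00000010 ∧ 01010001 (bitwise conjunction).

AND: 1 only when both bits are 1
  00000010
& 01010001
----------
  00000000
Decimal: 2 & 81 = 0



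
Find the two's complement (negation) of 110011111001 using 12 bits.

Original (sign bit 1, negative): 110011111001
Step 1 - Invert all bits: 001100000110
Step 2 - Add 1: 001100000111
Verification: 110011111001 + 001100000111 = 1000000000000; discarding the end carry (carry out of the top bit) leaves the 12-bit value 000000000000, as required for x + (-x)



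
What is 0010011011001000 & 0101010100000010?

AND: 1 only when both bits are 1
  0010011011001000
& 0101010100000010
------------------
  0000010000000000
Decimal: 9928 & 21762 = 1024



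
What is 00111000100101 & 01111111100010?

AND: 1 only when both bits are 1
  00111000100101
& 01111111100010
----------------
  00111000100000
Decimal: 3621 & 8162 = 3616



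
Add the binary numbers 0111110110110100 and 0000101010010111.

Add column by column from the right: bit + bit + carry-in; write the sum mod 2, carry 1 when the sum is 2 or 3.
carry:  1111111101101000
        0111110110110100
+       0000101010010111
------------------------
       01000100001001011
(the carry out of the leftmost column, 0, becomes the leading bit)
Decimal check:
  0111110110110100 = 16384 + 8192 + 4096 + 2048 + 1024 + 256 + 128 + 32 + 16 + 4 = 32180
  0000101010010111 = 2048 + 512 + 128 + 16 + 4 + 2 + 1 = 2711
  32180 + 2711 = 34891, and 01000100001001011 = 32768 + 2048 + 64 + 8 + 2 + 1 = 34891 ✓



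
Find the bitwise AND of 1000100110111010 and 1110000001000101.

AND: 1 only when both bits are 1
  1000100110111010
& 1110000001000101
------------------
  1000000000000000
Decimal: 35258 & 57413 = 32768



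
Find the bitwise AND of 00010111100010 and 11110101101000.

AND: 1 only when both bits are 1
  00010111100010
& 11110101101000
----------------
  00010101100000
Decimal: 1506 & 15720 = 1376



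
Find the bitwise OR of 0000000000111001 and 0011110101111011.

OR: 1 when either bit is 1
  0000000000111001
| 0011110101111011
------------------
  0011110101111011
Decimal: 57 | 15739 = 15739



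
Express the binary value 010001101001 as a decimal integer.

Sum of powers of 2 for each 1-bit:
2^0 + 2^3 + 2^5 + 2^6 + 2^10
= 1 + 8 + 32 + 64 + 1024
= 1129



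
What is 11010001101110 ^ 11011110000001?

XOR: 1 when bits differ
  11010001101110
^ 11011110000001
----------------
  00001111101111
Decimal: 13422 ^ 14209 = 1007



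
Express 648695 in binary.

Using repeated division by 2:
648695 ÷ 2 = 324347 remainder 1
324347 ÷ 2 = 162173 remainder 1
162173 ÷ 2 = 81086 remainder 1
81086 ÷ 2 = 40543 remainder 0
40543 ÷ 2 = 20271 remainder 1
20271 ÷ 2 = 10135 remainder 1
10135 ÷ 2 = 5067 remainder 1
5067 ÷ 2 = 2533 remainder 1
2533 ÷ 2 = 1266 remainder 1
1266 ÷ 2 = 633 remainder 0
633 ÷ 2 = 316 remainder 1
316 ÷ 2 = 158 remainder 0
158 ÷ 2 = 79 remainder 0
79 ÷ 2 = 39 remainder 1
39 ÷ 2 = 19 remainder 1
19 ÷ 2 = 9 remainder 1
9 ÷ 2 = 4 remainder 1
4 ÷ 2 = 2 remainder 0
2 ÷ 2 = 1 remainder 0
1 ÷ 2 = 0 remainder 1
Reading remainders bottom to top: 10011110010111110111



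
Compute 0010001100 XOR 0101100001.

XOR: 1 when bits differ
  0010001100
^ 0101100001
------------
  0111101101
Decimal: 140 ^ 353 = 493



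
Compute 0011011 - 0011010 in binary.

Method 1 - Direct subtraction (column by column from the right: bit − bit − borrow-in; if negative, add 2 and borrow 1 from the next column):
borrow: 0000000
        0011011
-       0011010
---------------
        0000001

Method 2 - Add two's complement:
Two's complement of 0011010: invert → 1100101, add 1 → 1100110
  0011011
+ 1100110
---------
 10000001  (end carry out of the top bit = 1)
Discarding the end carry: 0000001
Decimal check:
  0011011 = 16 + 8 + 2 + 1 = 27
  0011010 = 16 + 8 + 2 = 26
  27 - 26 = 1, and 0000001 = 1 ✓



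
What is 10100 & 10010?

AND: 1 only when both bits are 1
  10100
& 10010
-------
  10000
Decimal: 20 & 18 = 16



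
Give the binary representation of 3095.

Using repeated division by 2:
3095 ÷ 2 = 1547 remainder 1
1547 ÷ 2 = 773 remainder 1
773 ÷ 2 = 386 remainder 1
386 ÷ 2 = 193 remainder 0
193 ÷ 2 = 96 remainder 1
96 ÷ 2 = 48 remainder 0
48 ÷ 2 = 24 remainder 0
24 ÷ 2 = 12 remainder 0
12 ÷ 2 = 6 remainder 0
6 ÷ 2 = 3 remainder 0
3 ÷ 2 = 1 remainder 1
1 ÷ 2 = 0 remainder 1
Reading remainders bottom to top: 110000010111



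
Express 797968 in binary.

Using repeated division by 2:
797968 ÷ 2 = 398984 remainder 0
398984 ÷ 2 = 199492 remainder 0
199492 ÷ 2 = 99746 remainder 0
99746 ÷ 2 = 49873 remainder 0
49873 ÷ 2 = 24936 remainder 1
24936 ÷ 2 = 12468 remainder 0
12468 ÷ 2 = 6234 remainder 0
6234 ÷ 2 = 3117 remainder 0
3117 ÷ 2 = 1558 remainder 1
1558 ÷ 2 = 779 remainder 0
779 ÷ 2 = 389 remainder 1
389 ÷ 2 = 194 remainder 1
194 ÷ 2 = 97 remainder 0
97 ÷ 2 = 48 remainder 1
48 ÷ 2 = 24 remainder 0
24 ÷ 2 = 12 remainder 0
12 ÷ 2 = 6 remainder 0
6 ÷ 2 = 3 remainder 0
3 ÷ 2 = 1 remainder 1
1 ÷ 2 = 0 remainder 1
Reading remainders bottom to top: 11000010110100010000



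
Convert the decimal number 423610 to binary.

Using repeated division by 2:
423610 ÷ 2 = 211805 remainder 0
211805 ÷ 2 = 105902 remainder 1
105902 ÷ 2 = 52951 remainder 0
52951 ÷ 2 = 26475 remainder 1
26475 ÷ 2 = 13237 remainder 1
13237 ÷ 2 = 6618 remainder 1
6618 ÷ 2 = 3309 remainder 0
3309 ÷ 2 = 1654 remainder 1
1654 ÷ 2 = 827 remainder 0
827 ÷ 2 = 413 remainder 1
413 ÷ 2 = 206 remainder 1
206 ÷ 2 = 103 remainder 0
103 ÷ 2 = 51 remainder 1
51 ÷ 2 = 25 remainder 1
25 ÷ 2 = 12 remainder 1
12 ÷ 2 = 6 remainder 0
6 ÷ 2 = 3 remainder 0
3 ÷ 2 = 1 remainder 1
1 ÷ 2 = 0 remainder 1
Reading remainders bottom to top: 1100111011010111010



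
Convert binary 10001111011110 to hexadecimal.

Group into 4-bit nibbles from right:
  0010 = 2
  0011 = 3
  1101 = D
  1110 = E
Result: 23DE



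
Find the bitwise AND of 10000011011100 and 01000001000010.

AND: 1 only when both bits are 1
  10000011011100
& 01000001000010
----------------
  00000001000000
Decimal: 8412 & 4162 = 64



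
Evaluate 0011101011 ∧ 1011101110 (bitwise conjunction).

AND: 1 only when both bits are 1
  0011101011
& 1011101110
------------
  0011101010
Decimal: 235 & 750 = 234



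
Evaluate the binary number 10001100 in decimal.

Sum of powers of 2 for each 1-bit:
2^2 + 2^3 + 2^7
= 4 + 8 + 128
= 140



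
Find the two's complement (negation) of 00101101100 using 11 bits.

Original: 00101101100
Step 1 - Invert all bits: 11010010011
Step 2 - Add 1: 11010010100
Verification: 00101101100 + 11010010100 = 100000000000; discarding the end carry (carry out of the top bit) leaves the 11-bit value 00000000000, as required for x + (-x)



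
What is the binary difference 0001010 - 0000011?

Method 1 - Direct subtraction (column by column from the right: bit − bit − borrow-in; if negative, add 2 and borrow 1 from the next column):
borrow: 0001110
        0001010
-       0000011
---------------
        0000111

Method 2 - Add two's complement:
Two's complement of 0000011: invert → 1111100, add 1 → 1111101
  0001010
+ 1111101
---------
 10000111  (end carry out of the top bit = 1)
Discarding the end carry: 0000111
Decimal check:
  0001010 = 8 + 2 = 10
  0000011 = 2 + 1 = 3
  10 - 3 = 7, and 0000111 = 4 + 2 + 1 = 7 ✓



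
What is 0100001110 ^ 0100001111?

XOR: 1 when bits differ
  0100001110
^ 0100001111
------------
  0000000001
Decimal: 270 ^ 271 = 1



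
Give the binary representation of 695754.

Using repeated division by 2:
695754 ÷ 2 = 347877 remainder 0
347877 ÷ 2 = 173938 remainder 1
173938 ÷ 2 = 86969 remainder 0
86969 ÷ 2 = 43484 remainder 1
43484 ÷ 2 = 21742 remainder 0
21742 ÷ 2 = 10871 remainder 0
10871 ÷ 2 = 5435 remainder 1
5435 ÷ 2 = 2717 remainder 1
2717 ÷ 2 = 1358 remainder 1
1358 ÷ 2 = 679 remainder 0
679 ÷ 2 = 339 remainder 1
339 ÷ 2 = 169 remainder 1
169 ÷ 2 = 84 remainder 1
84 ÷ 2 = 42 remainder 0
42 ÷ 2 = 21 remainder 0
21 ÷ 2 = 10 remainder 1
10 ÷ 2 = 5 remainder 0
5 ÷ 2 = 2 remainder 1
2 ÷ 2 = 1 remainder 0
1 ÷ 2 = 0 remainder 1
Reading remainders bottom to top: 10101001110111001010



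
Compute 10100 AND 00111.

AND: 1 only when both bits are 1
  10100
& 00111
-------
  00100
Decimal: 20 & 7 = 4



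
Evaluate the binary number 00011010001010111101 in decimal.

Sum of powers of 2 for each 1-bit:
2^0 + 2^2 + 2^3 + 2^4 + 2^5 + 2^7 + 2^9 + 2^13 + 2^15 + 2^16
= 1 + 4 + 8 + 16 + 32 + 128 + 512 + 8192 + 32768 + 65536
= 107197



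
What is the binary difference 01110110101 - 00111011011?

Method 1 - Direct subtraction (column by column from the right: bit − bit − borrow-in; if negative, add 2 and borrow 1 from the next column):
borrow: 01110110100
        01110110101
-       00111011011
-------------------
        00111011010

Method 2 - Add two's complement:
Two's complement of 00111011011: invert → 11000100100, add 1 → 11000100101
  01110110101
+ 11000100101
-------------
 100111011010  (end carry out of the top bit = 1)
Discarding the end carry: 00111011010
Decimal check:
  01110110101 = 512 + 256 + 128 + 32 + 16 + 4 + 1 = 949
  00111011011 = 256 + 128 + 64 + 16 + 8 + 2 + 1 = 475
  949 - 475 = 474, and 00111011010 = 256 + 128 + 64 + 16 + 8 + 2 = 474 ✓



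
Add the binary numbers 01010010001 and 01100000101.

Add column by column from the right: bit + bit + carry-in; write the sum mod 2, carry 1 when the sum is 2 or 3.
carry:  10000000010
        01010010001
+       01100000101
-------------------
       010110010110
(the carry out of the leftmost column, 0, becomes the leading bit)
Decimal check:
  01010010001 = 512 + 128 + 16 + 1 = 657
  01100000101 = 512 + 256 + 4 + 1 = 773
  657 + 773 = 1430, and 010110010110 = 1024 + 256 + 128 + 16 + 4 + 2 = 1430 ✓



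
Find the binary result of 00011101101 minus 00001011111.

Method 1 - Direct subtraction (column by column from the right: bit − bit − borrow-in; if negative, add 2 and borrow 1 from the next column):
borrow: 00000111100
        00011101101
-       00001011111
-------------------
        00010001110

Method 2 - Add two's complement:
Two's complement of 00001011111: invert → 11110100000, add 1 → 11110100001
  00011101101
+ 11110100001
-------------
 100010001110  (end carry out of the top bit = 1)
Discarding the end carry: 00010001110
Decimal check:
  00011101101 = 128 + 64 + 32 + 8 + 4 + 1 = 237
  00001011111 = 64 + 16 + 8 + 4 + 2 + 1 = 95
  237 - 95 = 142, and 00010001110 = 128 + 8 + 4 + 2 = 142 ✓



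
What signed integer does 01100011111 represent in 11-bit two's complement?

Binary: 01100011111
Sign bit: 0 (non-negative)
Read directly as an unsigned value:
01100011111 = 512 + 256 + 16 + 8 + 4 + 2 + 1 = 799
Value: 799



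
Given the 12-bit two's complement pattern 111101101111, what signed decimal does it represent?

Binary: 111101101111
Sign bit: 1 (negative)
Invert: 000010010000
Add 1:  000010010001
Magnitude: 000010010001 = 128 + 16 + 1 = 145
Value: -145



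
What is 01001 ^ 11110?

XOR: 1 when bits differ
  01001
^ 11110
-------
  10111
Decimal: 9 ^ 30 = 23



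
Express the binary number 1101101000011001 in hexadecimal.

Group into 4-bit nibbles from right:
  1101 = D
  1010 = A
  0001 = 1
  1001 = 9
Result: DA19



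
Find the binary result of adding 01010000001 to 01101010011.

Add column by column from the right: bit + bit + carry-in; write the sum mod 2, carry 1 when the sum is 2 or 3.
carry:  10000000110
        01010000001
+       01101010011
-------------------
       010111010100
(the carry out of the leftmost column, 0, becomes the leading bit)
Decimal check:
  01010000001 = 512 + 128 + 1 = 641
  01101010011 = 512 + 256 + 64 + 16 + 2 + 1 = 851
  641 + 851 = 1492, and 010111010100 = 1024 + 256 + 128 + 64 + 16 + 4 = 1492 ✓



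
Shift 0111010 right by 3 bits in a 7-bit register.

Original: 0111010 (decimal 58)
Shift right by 3 positions
Drop the 3 low bits; fill with zeros on the left
Result: 0000111 (decimal 7)
Equivalent: 58 >> 3 = 58 ÷ 2^3 = 7



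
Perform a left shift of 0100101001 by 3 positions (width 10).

Original: 0100101001 (decimal 297)
Shift left by 3 positions
Append 3 zeros on the right and drop the 3 high bits that overflow the 10-bit width
Result: 0101001000 (decimal 328)
Equivalent: 297 << 3 = 297 × 2^3 = 2376, truncated to 10 bits = 328



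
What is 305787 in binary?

Using repeated division by 2:
305787 ÷ 2 = 152893 remainder 1
152893 ÷ 2 = 76446 remainder 1
76446 ÷ 2 = 38223 remainder 0
38223 ÷ 2 = 19111 remainder 1
19111 ÷ 2 = 9555 remainder 1
9555 ÷ 2 = 4777 remainder 1
4777 ÷ 2 = 2388 remainder 1
2388 ÷ 2 = 1194 remainder 0
1194 ÷ 2 = 597 remainder 0
597 ÷ 2 = 298 remainder 1
298 ÷ 2 = 149 remainder 0
149 ÷ 2 = 74 remainder 1
74 ÷ 2 = 37 remainder 0
37 ÷ 2 = 18 remainder 1
18 ÷ 2 = 9 remainder 0
9 ÷ 2 = 4 remainder 1
4 ÷ 2 = 2 remainder 0
2 ÷ 2 = 1 remainder 0
1 ÷ 2 = 0 remainder 1
Reading remainders bottom to top: 1001010101001111011



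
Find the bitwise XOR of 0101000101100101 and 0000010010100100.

XOR: 1 when bits differ
  0101000101100101
^ 0000010010100100
------------------
  0101010111000001
Decimal: 20837 ^ 1188 = 21953



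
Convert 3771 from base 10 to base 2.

Using repeated division by 2:
3771 ÷ 2 = 1885 remainder 1
1885 ÷ 2 = 942 remainder 1
942 ÷ 2 = 471 remainder 0
471 ÷ 2 = 235 remainder 1
235 ÷ 2 = 117 remainder 1
117 ÷ 2 = 58 remainder 1
58 ÷ 2 = 29 remainder 0
29 ÷ 2 = 14 remainder 1
14 ÷ 2 = 7 remainder 0
7 ÷ 2 = 3 remainder 1
3 ÷ 2 = 1 remainder 1
1 ÷ 2 = 0 remainder 1
Reading remainders bottom to top: 111010111011



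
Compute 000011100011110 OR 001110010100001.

OR: 1 when either bit is 1
  000011100011110
| 001110010100001
-----------------
  001111110111111
Decimal: 1822 | 7329 = 8127



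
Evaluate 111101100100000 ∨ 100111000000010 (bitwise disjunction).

OR: 1 when either bit is 1
  111101100100000
| 100111000000010
-----------------
  111111100100010
Decimal: 31520 | 19970 = 32546



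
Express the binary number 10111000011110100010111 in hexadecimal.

Group into 4-bit nibbles from right:
  0101 = 5
  1100 = C
  0011 = 3
  1101 = D
  0001 = 1
  0111 = 7
Result: 5C3D17



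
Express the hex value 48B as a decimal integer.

Expand by place value (powers of 16):
Digit values: B = 11
48B = 4 × 16^2 + 8 × 16^1 + 11 × 16^0
= 4 × 256 + 8 × 16 + 11 × 1
= 1024 + 128 + 11
= 1163



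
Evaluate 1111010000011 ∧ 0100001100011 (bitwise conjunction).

AND: 1 only when both bits are 1
  1111010000011
& 0100001100011
---------------
  0100000000011
Decimal: 7811 & 2147 = 2051



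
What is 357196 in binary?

Using repeated division by 2:
357196 ÷ 2 = 178598 remainder 0
178598 ÷ 2 = 89299 remainder 0
89299 ÷ 2 = 44649 remainder 1
44649 ÷ 2 = 22324 remainder 1
22324 ÷ 2 = 11162 remainder 0
11162 ÷ 2 = 5581 remainder 0
5581 ÷ 2 = 2790 remainder 1
2790 ÷ 2 = 1395 remainder 0
1395 ÷ 2 = 697 remainder 1
697 ÷ 2 = 348 remainder 1
348 ÷ 2 = 174 remainder 0
174 ÷ 2 = 87 remainder 0
87 ÷ 2 = 43 remainder 1
43 ÷ 2 = 21 remainder 1
21 ÷ 2 = 10 remainder 1
10 ÷ 2 = 5 remainder 0
5 ÷ 2 = 2 remainder 1
2 ÷ 2 = 1 remainder 0
1 ÷ 2 = 0 remainder 1
Reading remainders bottom to top: 1010111001101001100



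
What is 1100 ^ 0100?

XOR: 1 when bits differ
  1100
^ 0100
------
  1000
Decimal: 12 ^ 4 = 8



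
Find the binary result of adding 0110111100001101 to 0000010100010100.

Add column by column from the right: bit + bit + carry-in; write the sum mod 2, carry 1 when the sum is 2 or 3.
carry:  0001111000111000
        0110111100001101
+       0000010100010100
------------------------
       00111010000100001
(the carry out of the leftmost column, 0, becomes the leading bit)
Decimal check:
  0110111100001101 = 16384 + 8192 + 2048 + 1024 + 512 + 256 + 8 + 4 + 1 = 28429
  0000010100010100 = 1024 + 256 + 16 + 4 = 1300
  28429 + 1300 = 29729, and 00111010000100001 = 16384 + 8192 + 4096 + 1024 + 32 + 1 = 29729 ✓



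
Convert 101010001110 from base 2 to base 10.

Sum of powers of 2 for each 1-bit:
2^1 + 2^2 + 2^3 + 2^7 + 2^9 + 2^11
= 2 + 4 + 8 + 128 + 512 + 2048
= 2702



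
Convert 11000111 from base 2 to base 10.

Sum of powers of 2 for each 1-bit:
2^0 + 2^1 + 2^2 + 2^6 + 2^7
= 1 + 2 + 4 + 64 + 128
= 199



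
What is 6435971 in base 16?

Using repeated division by 16 (digits 10–15 are A–F):
6435971 ÷ 16 = 402248 remainder 3
402248 ÷ 16 = 25140 remainder 8
25140 ÷ 16 = 1571 remainder 4
1571 ÷ 16 = 98 remainder 3
98 ÷ 16 = 6 remainder 2
6 ÷ 16 = 0 remainder 6
Reading remainders bottom to top: 623483



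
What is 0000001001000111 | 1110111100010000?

OR: 1 when either bit is 1
  0000001001000111
| 1110111100010000
------------------
  1110111101010111
Decimal: 583 | 61200 = 61271



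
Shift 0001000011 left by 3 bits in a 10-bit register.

Original: 0001000011 (decimal 67)
Shift left by 3 positions
Append 3 zeros on the right
Result: 1000011000 (decimal 536)
Equivalent: 67 << 3 = 67 × 2^3 = 536



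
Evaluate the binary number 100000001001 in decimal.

Sum of powers of 2 for each 1-bit:
2^0 + 2^3 + 2^11
= 1 + 8 + 2048
= 2057



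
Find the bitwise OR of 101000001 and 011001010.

OR: 1 when either bit is 1
  101000001
| 011001010
-----------
  111001011
Decimal: 321 | 202 = 459



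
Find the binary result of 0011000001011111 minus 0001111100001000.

Method 1 - Direct subtraction (column by column from the right: bit − bit − borrow-in; if negative, add 2 and borrow 1 from the next column):
borrow: 0011111000000000
        0011000001011111
-       0001111100001000
------------------------
        0001000101010111

Method 2 - Add two's complement:
Two's complement of 0001111100001000: invert → 1110000011110111, add 1 → 1110000011111000
  0011000001011111
+ 1110000011111000
------------------
 10001000101010111  (end carry out of the top bit = 1)
Discarding the end carry: 0001000101010111
Decimal check:
  0011000001011111 = 8192 + 4096 + 64 + 16 + 8 + 4 + 2 + 1 = 12383
  0001111100001000 = 4096 + 2048 + 1024 + 512 + 256 + 8 = 7944
  12383 - 7944 = 4439, and 0001000101010111 = 4096 + 256 + 64 + 16 + 4 + 2 + 1 = 4439 ✓



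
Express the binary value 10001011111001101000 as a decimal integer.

Sum of powers of 2 for each 1-bit:
2^3 + 2^5 + 2^6 + 2^9 + 2^10 + 2^11 + 2^12 + 2^13 + 2^15 + 2^19
= 8 + 32 + 64 + 512 + 1024 + 2048 + 4096 + 8192 + 32768 + 524288
= 573032



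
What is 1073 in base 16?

Using repeated division by 16 (digits 10–15 are A–F):
1073 ÷ 16 = 67 remainder 1
67 ÷ 16 = 4 remainder 3
4 ÷ 16 = 0 remainder 4
Reading remainders bottom to top: 431



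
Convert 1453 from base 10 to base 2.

Using repeated division by 2:
1453 ÷ 2 = 726 remainder 1
726 ÷ 2 = 363 remainder 0
363 ÷ 2 = 181 remainder 1
181 ÷ 2 = 90 remainder 1
90 ÷ 2 = 45 remainder 0
45 ÷ 2 = 22 remainder 1
22 ÷ 2 = 11 remainder 0
11 ÷ 2 = 5 remainder 1
5 ÷ 2 = 2 remainder 1
2 ÷ 2 = 1 remainder 0
1 ÷ 2 = 0 remainder 1
Reading remainders bottom to top: 10110101101



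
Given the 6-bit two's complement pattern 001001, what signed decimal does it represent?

Binary: 001001
Sign bit: 0 (non-negative)
Read directly as an unsigned value:
001001 = 8 + 1 = 9
Value: 9



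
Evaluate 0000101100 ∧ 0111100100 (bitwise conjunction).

AND: 1 only when both bits are 1
  0000101100
& 0111100100
------------
  0000100100
Decimal: 44 & 484 = 36



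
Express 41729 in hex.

Using repeated division by 16 (digits 10–15 are A–F):
41729 ÷ 16 = 2608 remainder 1
2608 ÷ 16 = 163 remainder 0
163 ÷ 16 = 10 remainder 3
10 ÷ 16 = 0 remainder 10 (A)
Reading remainders bottom to top: A301



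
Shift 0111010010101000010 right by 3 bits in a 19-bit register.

Original: 0111010010101000010 (decimal 238914)
Shift right by 3 positions
Drop the 3 low bits; fill with zeros on the left
Result: 0000111010010101000 (decimal 29864)
Equivalent: 238914 >> 3 = 238914 ÷ 2^3 = 29864



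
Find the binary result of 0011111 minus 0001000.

Method 1 - Direct subtraction (column by column from the right: bit − bit − borrow-in; if negative, add 2 and borrow 1 from the next column):
borrow: 0000000
        0011111
-       0001000
---------------
        0010111

Method 2 - Add two's complement:
Two's complement of 0001000: invert → 1110111, add 1 → 1111000
  0011111
+ 1111000
---------
 10010111  (end carry out of the top bit = 1)
Discarding the end carry: 0010111
Decimal check:
  0011111 = 16 + 8 + 4 + 2 + 1 = 31
  0001000 = 8
  31 - 8 = 23, and 0010111 = 16 + 4 + 2 + 1 = 23 ✓



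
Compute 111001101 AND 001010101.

AND: 1 only when both bits are 1
  111001101
& 001010101
-----------
  001000101
Decimal: 461 & 85 = 69



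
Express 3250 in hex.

Using repeated division by 16 (digits 10–15 are A–F):
3250 ÷ 16 = 203 remainder 2
203 ÷ 16 = 12 remainder 11 (B)
12 ÷ 16 = 0 remainder 12 (C)
Reading remainders bottom to top: CB2



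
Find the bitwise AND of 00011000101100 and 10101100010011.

AND: 1 only when both bits are 1
  00011000101100
& 10101100010011
----------------
  00001000000000
Decimal: 1580 & 11027 = 512



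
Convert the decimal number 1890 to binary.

Using repeated division by 2:
1890 ÷ 2 = 945 remainder 0
945 ÷ 2 = 472 remainder 1
472 ÷ 2 = 236 remainder 0
236 ÷ 2 = 118 remainder 0
118 ÷ 2 = 59 remainder 0
59 ÷ 2 = 29 remainder 1
29 ÷ 2 = 14 remainder 1
14 ÷ 2 = 7 remainder 0
7 ÷ 2 = 3 remainder 1
3 ÷ 2 = 1 remainder 1
1 ÷ 2 = 0 remainder 1
Reading remainders bottom to top: 11101100010



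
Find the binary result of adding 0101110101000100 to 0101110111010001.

Add column by column from the right: bit + bit + carry-in; write the sum mod 2, carry 1 when the sum is 2 or 3.
carry:  1011101110000000
        0101110101000100
+       0101110111010001
------------------------
       01011101100010101
(the carry out of the leftmost column, 0, becomes the leading bit)
Decimal check:
  0101110101000100 = 16384 + 4096 + 2048 + 1024 + 256 + 64 + 4 = 23876
  0101110111010001 = 16384 + 4096 + 2048 + 1024 + 256 + 128 + 64 + 16 + 1 = 24017
  23876 + 24017 = 47893, and 01011101100010101 = 32768 + 8192 + 4096 + 2048 + 512 + 256 + 16 + 4 + 1 = 47893 ✓



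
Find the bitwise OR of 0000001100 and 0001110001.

OR: 1 when either bit is 1
  0000001100
| 0001110001
------------
  0001111101
Decimal: 12 | 113 = 125



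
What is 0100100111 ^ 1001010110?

XOR: 1 when bits differ
  0100100111
^ 1001010110
------------
  1101110001
Decimal: 295 ^ 598 = 881



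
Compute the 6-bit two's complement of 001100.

Original: 001100
Step 1 - Invert all bits: 110011
Step 2 - Add 1: 110100
Verification: 001100 + 110100 = 1000000; discarding the end carry (carry out of the top bit) leaves the 6-bit value 000000, as required for x + (-x)



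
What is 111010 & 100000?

AND: 1 only when both bits are 1
  111010
& 100000
--------
  100000
Decimal: 58 & 32 = 32



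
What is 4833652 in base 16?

Using repeated division by 16 (digits 10–15 are A–F):
4833652 ÷ 16 = 302103 remainder 4
302103 ÷ 16 = 18881 remainder 7
18881 ÷ 16 = 1180 remainder 1
1180 ÷ 16 = 73 remainder 12 (C)
73 ÷ 16 = 4 remainder 9
4 ÷ 16 = 0 remainder 4
Reading remainders bottom to top: 49C174



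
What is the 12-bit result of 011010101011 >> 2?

Original: 011010101011 (decimal 1707)
Shift right by 2 positions
Drop the 2 low bits; fill with zeros on the left
Result: 000110101010 (decimal 426)
Equivalent: 1707 >> 2 = 1707 ÷ 2^2 = 426



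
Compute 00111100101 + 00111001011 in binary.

Add column by column from the right: bit + bit + carry-in; write the sum mod 2, carry 1 when the sum is 2 or 3.
carry:  01110011110
        00111100101
+       00111001011
-------------------
       001110110000
(the carry out of the leftmost column, 0, becomes the leading bit)
Decimal check:
  00111100101 = 256 + 128 + 64 + 32 + 4 + 1 = 485
  00111001011 = 256 + 128 + 64 + 8 + 2 + 1 = 459
  485 + 459 = 944, and 001110110000 = 512 + 256 + 128 + 32 + 16 = 944 ✓



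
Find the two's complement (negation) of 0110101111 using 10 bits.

Original: 0110101111
Step 1 - Invert all bits: 1001010000
Step 2 - Add 1: 1001010001
Verification: 0110101111 + 1001010001 = 10000000000; discarding the end carry (carry out of the top bit) leaves the 10-bit value 0000000000, as required for x + (-x)



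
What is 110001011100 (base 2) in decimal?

Sum of powers of 2 for each 1-bit:
2^2 + 2^3 + 2^4 + 2^6 + 2^10 + 2^11
= 4 + 8 + 16 + 64 + 1024 + 2048
= 3164



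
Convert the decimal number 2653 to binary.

Using repeated division by 2:
2653 ÷ 2 = 1326 remainder 1
1326 ÷ 2 = 663 remainder 0
663 ÷ 2 = 331 remainder 1
331 ÷ 2 = 165 remainder 1
165 ÷ 2 = 82 remainder 1
82 ÷ 2 = 41 remainder 0
41 ÷ 2 = 20 remainder 1
20 ÷ 2 = 10 remainder 0
10 ÷ 2 = 5 remainder 0
5 ÷ 2 = 2 remainder 1
2 ÷ 2 = 1 remainder 0
1 ÷ 2 = 0 remainder 1
Reading remainders bottom to top: 101001011101



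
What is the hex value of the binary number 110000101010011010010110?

Group into 4-bit nibbles from right:
  1100 = C
  0010 = 2
  1010 = A
  0110 = 6
  1001 = 9
  0110 = 6
Result: C2A696



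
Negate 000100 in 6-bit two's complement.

Original: 000100
Step 1 - Invert all bits: 111011
Step 2 - Add 1: 111100
Verification: 000100 + 111100 = 1000000; discarding the end carry (carry out of the top bit) leaves the 6-bit value 000000, as required for x + (-x)



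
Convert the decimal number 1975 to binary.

Using repeated division by 2:
1975 ÷ 2 = 987 remainder 1
987 ÷ 2 = 493 remainder 1
493 ÷ 2 = 246 remainder 1
246 ÷ 2 = 123 remainder 0
123 ÷ 2 = 61 remainder 1
61 ÷ 2 = 30 remainder 1
30 ÷ 2 = 15 remainder 0
15 ÷ 2 = 7 remainder 1
7 ÷ 2 = 3 remainder 1
3 ÷ 2 = 1 remainder 1
1 ÷ 2 = 0 remainder 1
Reading remainders bottom to top: 11110110111



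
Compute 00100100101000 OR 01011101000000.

OR: 1 when either bit is 1
  00100100101000
| 01011101000000
----------------
  01111101101000
Decimal: 2344 | 5952 = 8040



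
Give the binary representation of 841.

Using repeated division by 2:
841 ÷ 2 = 420 remainder 1
420 ÷ 2 = 210 remainder 0
210 ÷ 2 = 105 remainder 0
105 ÷ 2 = 52 remainder 1
52 ÷ 2 = 26 remainder 0
26 ÷ 2 = 13 remainder 0
13 ÷ 2 = 6 remainder 1
6 ÷ 2 = 3 remainder 0
3 ÷ 2 = 1 remainder 1
1 ÷ 2 = 0 remainder 1
Reading remainders bottom to top: 1101001001



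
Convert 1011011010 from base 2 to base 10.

Sum of powers of 2 for each 1-bit:
2^1 + 2^3 + 2^4 + 2^6 + 2^7 + 2^9
= 2 + 8 + 16 + 64 + 128 + 512
= 730



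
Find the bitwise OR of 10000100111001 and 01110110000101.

OR: 1 when either bit is 1
  10000100111001
| 01110110000101
----------------
  11110110111101
Decimal: 8505 | 7557 = 15805



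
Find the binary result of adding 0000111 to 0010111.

Add column by column from the right: bit + bit + carry-in; write the sum mod 2, carry 1 when the sum is 2 or 3.
carry:  0001110
        0000111
+       0010111
---------------
       00011110
(the carry out of the leftmost column, 0, becomes the leading bit)
Decimal check:
  0000111 = 4 + 2 + 1 = 7
  0010111 = 16 + 4 + 2 + 1 = 23
  7 + 23 = 30, and 00011110 = 16 + 8 + 4 + 2 = 30 ✓



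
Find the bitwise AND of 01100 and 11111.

AND: 1 only when both bits are 1
  01100
& 11111
-------
  01100
Decimal: 12 & 31 = 12



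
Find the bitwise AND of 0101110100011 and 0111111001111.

AND: 1 only when both bits are 1
  0101110100011
& 0111111001111
---------------
  0101110000011
Decimal: 2979 & 4047 = 2947



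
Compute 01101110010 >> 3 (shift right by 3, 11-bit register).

Original: 01101110010 (decimal 882)
Shift right by 3 positions
Drop the 3 low bits; fill with zeros on the left
Result: 00001101110 (decimal 110)
Equivalent: 882 >> 3 = 882 ÷ 2^3 = 110



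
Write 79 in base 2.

Using repeated division by 2:
79 ÷ 2 = 39 remainder 1
39 ÷ 2 = 19 remainder 1
19 ÷ 2 = 9 remainder 1
9 ÷ 2 = 4 remainder 1
4 ÷ 2 = 2 remainder 0
2 ÷ 2 = 1 remainder 0
1 ÷ 2 = 0 remainder 1
Reading remainders bottom to top: 1001111



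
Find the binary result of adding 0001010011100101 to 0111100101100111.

Add column by column from the right: bit + bit + carry-in; write the sum mod 2, carry 1 when the sum is 2 or 3.
carry:  1110001111001110
        0001010011100101
+       0111100101100111
------------------------
       01000111001001100
(the carry out of the leftmost column, 0, becomes the leading bit)
Decimal check:
  0001010011100101 = 4096 + 1024 + 128 + 64 + 32 + 4 + 1 = 5349
  0111100101100111 = 16384 + 8192 + 4096 + 2048 + 256 + 64 + 32 + 4 + 2 + 1 = 31079
  5349 + 31079 = 36428, and 01000111001001100 = 32768 + 2048 + 1024 + 512 + 64 + 8 + 4 = 36428 ✓



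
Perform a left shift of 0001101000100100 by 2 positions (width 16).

Original: 0001101000100100 (decimal 6692)
Shift left by 2 positions
Append 2 zeros on the right
Result: 0110100010010000 (decimal 26768)
Equivalent: 6692 << 2 = 6692 × 2^2 = 26768



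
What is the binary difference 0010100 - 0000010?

Method 1 - Direct subtraction (column by column from the right: bit − bit − borrow-in; if negative, add 2 and borrow 1 from the next column):
borrow: 0000100
        0010100
-       0000010
---------------
        0010010

Method 2 - Add two's complement:
Two's complement of 0000010: invert → 1111101, add 1 → 1111110
  0010100
+ 1111110
---------
 10010010  (end carry out of the top bit = 1)
Discarding the end carry: 0010010
Decimal check:
  0010100 = 16 + 4 = 20
  0000010 = 2
  20 - 2 = 18, and 0010010 = 16 + 2 = 18 ✓



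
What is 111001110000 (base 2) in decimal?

Sum of powers of 2 for each 1-bit:
2^4 + 2^5 + 2^6 + 2^9 + 2^10 + 2^11
= 16 + 32 + 64 + 512 + 1024 + 2048
= 3696



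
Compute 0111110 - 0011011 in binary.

Method 1 - Direct subtraction (column by column from the right: bit − bit − borrow-in; if negative, add 2 and borrow 1 from the next column):
borrow: 0000110
        0111110
-       0011011
---------------
        0100011

Method 2 - Add two's complement:
Two's complement of 0011011: invert → 1100100, add 1 → 1100101
  0111110
+ 1100101
---------
 10100011  (end carry out of the top bit = 1)
Discarding the end carry: 0100011
Decimal check:
  0111110 = 32 + 16 + 8 + 4 + 2 = 62
  0011011 = 16 + 8 + 2 + 1 = 27
  62 - 27 = 35, and 0100011 = 32 + 2 + 1 = 35 ✓



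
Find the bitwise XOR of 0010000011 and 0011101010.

XOR: 1 when bits differ
  0010000011
^ 0011101010
------------
  0001101001
Decimal: 131 ^ 234 = 105



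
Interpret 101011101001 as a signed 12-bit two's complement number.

Binary: 101011101001
Sign bit: 1 (negative)
Invert: 010100010110
Add 1:  010100010111
Magnitude: 010100010111 = 1024 + 256 + 16 + 4 + 2 + 1 = 1303
Value: -1303



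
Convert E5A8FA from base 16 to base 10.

Expand by place value (powers of 16):
Digit values: E = 14, A = 10, F = 15
E5A8FA = 14 × 16^5 + 5 × 16^4 + 10 × 16^3 + 8 × 16^2 + 15 × 16^1 + 10 × 16^0
= 14 × 1048576 + 5 × 65536 + 10 × 4096 + 8 × 256 + 15 × 16 + 10 × 1
= 14680064 + 327680 + 40960 + 2048 + 240 + 10
= 15051002



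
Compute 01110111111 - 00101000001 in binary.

Method 1 - Direct subtraction (column by column from the right: bit − bit − borrow-in; if negative, add 2 and borrow 1 from the next column):
borrow: 00010000000
        01110111111
-       00101000001
-------------------
        01001111110

Method 2 - Add two's complement:
Two's complement of 00101000001: invert → 11010111110, add 1 → 11010111111
  01110111111
+ 11010111111
-------------
 101001111110  (end carry out of the top bit = 1)
Discarding the end carry: 01001111110
Decimal check:
  01110111111 = 512 + 256 + 128 + 32 + 16 + 8 + 4 + 2 + 1 = 959
  00101000001 = 256 + 64 + 1 = 321
  959 - 321 = 638, and 01001111110 = 512 + 64 + 32 + 16 + 8 + 4 + 2 = 638 ✓



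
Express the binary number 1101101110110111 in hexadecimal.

Group into 4-bit nibbles from right:
  1101 = D
  1011 = B
  1011 = B
  0111 = 7
Result: DBB7



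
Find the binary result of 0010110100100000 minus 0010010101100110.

Method 1 - Direct subtraction (column by column from the right: bit − bit − borrow-in; if negative, add 2 and borrow 1 from the next column):
borrow: 0000111111111100
        0010110100100000
-       0010010101100110
------------------------
        0000011110111010

Method 2 - Add two's complement:
Two's complement of 0010010101100110: invert → 1101101010011001, add 1 → 1101101010011010
  0010110100100000
+ 1101101010011010
------------------
 10000011110111010  (end carry out of the top bit = 1)
Discarding the end carry: 0000011110111010
Decimal check:
  0010110100100000 = 8192 + 2048 + 1024 + 256 + 32 = 11552
  0010010101100110 = 8192 + 1024 + 256 + 64 + 32 + 4 + 2 = 9574
  11552 - 9574 = 1978, and 0000011110111010 = 1024 + 512 + 256 + 128 + 32 + 16 + 8 + 2 = 1978 ✓



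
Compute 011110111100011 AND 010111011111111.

AND: 1 only when both bits are 1
  011110111100011
& 010111011111111
-----------------
  010110011100011
Decimal: 15843 & 12031 = 11491



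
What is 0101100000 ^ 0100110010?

XOR: 1 when bits differ
  0101100000
^ 0100110010
------------
  0001010010
Decimal: 352 ^ 306 = 82



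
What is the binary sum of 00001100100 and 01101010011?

Add column by column from the right: bit + bit + carry-in; write the sum mod 2, carry 1 when the sum is 2 or 3.
carry:  00010000000
        00001100100
+       01101010011
-------------------
       001110110111
(the carry out of the leftmost column, 0, becomes the leading bit)
Decimal check:
  00001100100 = 64 + 32 + 4 = 100
  01101010011 = 512 + 256 + 64 + 16 + 2 + 1 = 851
  100 + 851 = 951, and 001110110111 = 512 + 256 + 128 + 32 + 16 + 4 + 2 + 1 = 951 ✓



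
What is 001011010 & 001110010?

AND: 1 only when both bits are 1
  001011010
& 001110010
-----------
  001010010
Decimal: 90 & 114 = 82



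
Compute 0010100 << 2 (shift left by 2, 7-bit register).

Original: 0010100 (decimal 20)
Shift left by 2 positions
Append 2 zeros on the right
Result: 1010000 (decimal 80)
Equivalent: 20 << 2 = 20 × 2^2 = 80



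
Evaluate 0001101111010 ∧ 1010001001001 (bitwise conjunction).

AND: 1 only when both bits are 1
  0001101111010
& 1010001001001
---------------
  0000001001000
Decimal: 890 & 5193 = 72



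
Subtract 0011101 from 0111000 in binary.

Method 1 - Direct subtraction (column by column from the right: bit − bit − borrow-in; if negative, add 2 and borrow 1 from the next column):
borrow: 0111110
        0111000
-       0011101
---------------
        0011011

Method 2 - Add two's complement:
Two's complement of 0011101: invert → 1100010, add 1 → 1100011
  0111000
+ 1100011
---------
 10011011  (end carry out of the top bit = 1)
Discarding the end carry: 0011011
Decimal check:
  0111000 = 32 + 16 + 8 = 56
  0011101 = 16 + 8 + 4 + 1 = 29
  56 - 29 = 27, and 0011011 = 16 + 8 + 2 + 1 = 27 ✓



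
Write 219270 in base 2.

Using repeated division by 2:
219270 ÷ 2 = 109635 remainder 0
109635 ÷ 2 = 54817 remainder 1
54817 ÷ 2 = 27408 remainder 1
27408 ÷ 2 = 13704 remainder 0
13704 ÷ 2 = 6852 remainder 0
6852 ÷ 2 = 3426 remainder 0
3426 ÷ 2 = 1713 remainder 0
1713 ÷ 2 = 856 remainder 1
856 ÷ 2 = 428 remainder 0
428 ÷ 2 = 214 remainder 0
214 ÷ 2 = 107 remainder 0
107 ÷ 2 = 53 remainder 1
53 ÷ 2 = 26 remainder 1
26 ÷ 2 = 13 remainder 0
13 ÷ 2 = 6 remainder 1
6 ÷ 2 = 3 remainder 0
3 ÷ 2 = 1 remainder 1
1 ÷ 2 = 0 remainder 1
Reading remainders bottom to top: 110101100010000110



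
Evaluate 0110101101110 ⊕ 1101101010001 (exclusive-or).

XOR: 1 when bits differ
  0110101101110
^ 1101101010001
---------------
  1011000111111
Decimal: 3438 ^ 6993 = 5695



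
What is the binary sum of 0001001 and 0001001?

Add column by column from the right: bit + bit + carry-in; write the sum mod 2, carry 1 when the sum is 2 or 3.
carry:  0010010
        0001001
+       0001001
---------------
       00010010
(the carry out of the leftmost column, 0, becomes the leading bit)
Decimal check:
  0001001 = 8 + 1 = 9
  0001001 = 8 + 1 = 9
  9 + 9 = 18, and 00010010 = 16 + 2 = 18 ✓



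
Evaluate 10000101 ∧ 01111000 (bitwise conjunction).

AND: 1 only when both bits are 1
  10000101
& 01111000
----------
  00000000
Decimal: 133 & 120 = 0



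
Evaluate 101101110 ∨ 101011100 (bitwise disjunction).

OR: 1 when either bit is 1
  101101110
| 101011100
-----------
  101111110
Decimal: 366 | 348 = 382



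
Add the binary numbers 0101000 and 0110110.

Add column by column from the right: bit + bit + carry-in; write the sum mod 2, carry 1 when the sum is 2 or 3.
carry:  1000000
        0101000
+       0110110
---------------
       01011110
(the carry out of the leftmost column, 0, becomes the leading bit)
Decimal check:
  0101000 = 32 + 8 = 40
  0110110 = 32 + 16 + 4 + 2 = 54
  40 + 54 = 94, and 01011110 = 64 + 16 + 8 + 4 + 2 = 94 ✓



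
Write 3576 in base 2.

Using repeated division by 2:
3576 ÷ 2 = 1788 remainder 0
1788 ÷ 2 = 894 remainder 0
894 ÷ 2 = 447 remainder 0
447 ÷ 2 = 223 remainder 1
223 ÷ 2 = 111 remainder 1
111 ÷ 2 = 55 remainder 1
55 ÷ 2 = 27 remainder 1
27 ÷ 2 = 13 remainder 1
13 ÷ 2 = 6 remainder 1
6 ÷ 2 = 3 remainder 0
3 ÷ 2 = 1 remainder 1
1 ÷ 2 = 0 remainder 1
Reading remainders bottom to top: 110111111000



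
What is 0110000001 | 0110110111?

OR: 1 when either bit is 1
  0110000001
| 0110110111
------------
  0110110111
Decimal: 385 | 439 = 439



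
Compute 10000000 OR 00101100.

OR: 1 when either bit is 1
  10000000
| 00101100
----------
  10101100
Decimal: 128 | 44 = 172



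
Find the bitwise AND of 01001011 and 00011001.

AND: 1 only when both bits are 1
  01001011
& 00011001
----------
  00001001
Decimal: 75 & 25 = 9



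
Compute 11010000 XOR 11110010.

XOR: 1 when bits differ
  11010000
^ 11110010
----------
  00100010
Decimal: 208 ^ 242 = 34



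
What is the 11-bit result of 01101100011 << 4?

Original: 01101100011 (decimal 867)
Shift left by 4 positions
Append 4 zeros on the right and drop the 4 high bits that overflow the 11-bit width
Result: 11000110000 (decimal 1584)
Equivalent: 867 << 4 = 867 × 2^4 = 13872, truncated to 11 bits = 1584



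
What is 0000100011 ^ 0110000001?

XOR: 1 when bits differ
  0000100011
^ 0110000001
------------
  0110100010
Decimal: 35 ^ 385 = 418



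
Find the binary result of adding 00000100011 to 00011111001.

Add column by column from the right: bit + bit + carry-in; write the sum mod 2, carry 1 when the sum is 2 or 3.
carry:  00111000110
        00000100011
+       00011111001
-------------------
       000100011100
(the carry out of the leftmost column, 0, becomes the leading bit)
Decimal check:
  00000100011 = 32 + 2 + 1 = 35
  00011111001 = 128 + 64 + 32 + 16 + 8 + 1 = 249
  35 + 249 = 284, and 000100011100 = 256 + 16 + 8 + 4 = 284 ✓

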